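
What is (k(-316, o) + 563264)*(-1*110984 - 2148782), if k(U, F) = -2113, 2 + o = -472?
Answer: -1268069950666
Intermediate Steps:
o = -474 (o = -2 - 472 = -474)
(k(-316, o) + 563264)*(-1*110984 - 2148782) = (-2113 + 563264)*(-1*110984 - 2148782) = 561151*(-110984 - 2148782) = 561151*(-2259766) = -1268069950666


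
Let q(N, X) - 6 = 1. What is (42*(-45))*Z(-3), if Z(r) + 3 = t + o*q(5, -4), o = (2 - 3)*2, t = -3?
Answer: 37800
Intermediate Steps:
q(N, X) = 7 (q(N, X) = 6 + 1 = 7)
o = -2 (o = -1*2 = -2)
Z(r) = -20 (Z(r) = -3 + (-3 - 2*7) = -3 + (-3 - 14) = -3 - 17 = -20)
(42*(-45))*Z(-3) = (42*(-45))*(-20) = -1890*(-20) = 37800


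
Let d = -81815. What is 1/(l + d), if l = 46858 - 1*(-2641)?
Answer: -1/32316 ≈ -3.0944e-5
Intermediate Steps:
l = 49499 (l = 46858 + 2641 = 49499)
1/(l + d) = 1/(49499 - 81815) = 1/(-32316) = -1/32316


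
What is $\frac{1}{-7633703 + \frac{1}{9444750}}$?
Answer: $- \frac{9444750}{72098416409249} \approx -1.31 \cdot 10^{-7}$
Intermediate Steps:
$\frac{1}{-7633703 + \frac{1}{9444750}} = \frac{1}{- \frac{72098416409249}{9444750}} = - \frac{9444750}{72098416409249}$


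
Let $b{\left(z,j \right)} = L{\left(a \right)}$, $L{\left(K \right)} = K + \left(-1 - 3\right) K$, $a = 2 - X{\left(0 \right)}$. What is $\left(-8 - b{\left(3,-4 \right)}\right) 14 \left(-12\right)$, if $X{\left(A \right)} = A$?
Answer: $336$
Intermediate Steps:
$a = 2$ ($a = 2 - 0 = 2 + 0 = 2$)
$L{\left(K \right)} = - 3 K$ ($L{\left(K \right)} = K + \left(-1 - 3\right) K = K - 4 K = - 3 K$)
$b{\left(z,j \right)} = -6$ ($b{\left(z,j \right)} = \left(-3\right) 2 = -6$)
$\left(-8 - b{\left(3,-4 \right)}\right) 14 \left(-12\right) = \left(-8 - -6\right) 14 \left(-12\right) = \left(-8 + 6\right) 14 \left(-12\right) = \left(-2\right) 14 \left(-12\right) = \left(-28\right) \left(-12\right) = 336$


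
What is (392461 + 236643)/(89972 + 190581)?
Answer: 89872/40079 ≈ 2.2424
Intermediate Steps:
(392461 + 236643)/(89972 + 190581) = 629104/280553 = 629104*(1/280553) = 89872/40079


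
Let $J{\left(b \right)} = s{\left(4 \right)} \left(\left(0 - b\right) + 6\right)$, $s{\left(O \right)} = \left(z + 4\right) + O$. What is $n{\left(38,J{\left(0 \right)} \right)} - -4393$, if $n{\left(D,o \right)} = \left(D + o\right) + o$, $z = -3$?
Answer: $4491$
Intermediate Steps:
$s{\left(O \right)} = 1 + O$ ($s{\left(O \right)} = \left(-3 + 4\right) + O = 1 + O$)
$J{\left(b \right)} = 30 - 5 b$ ($J{\left(b \right)} = \left(1 + 4\right) \left(\left(0 - b\right) + 6\right) = 5 \left(- b + 6\right) = 5 \left(6 - b\right) = 30 - 5 b$)
$n{\left(D,o \right)} = D + 2 o$
$n{\left(38,J{\left(0 \right)} \right)} - -4393 = \left(38 + 2 \left(30 - 0\right)\right) - -4393 = \left(38 + 2 \left(30 + 0\right)\right) + 4393 = \left(38 + 2 \cdot 30\right) + 4393 = \left(38 + 60\right) + 4393 = 98 + 4393 = 4491$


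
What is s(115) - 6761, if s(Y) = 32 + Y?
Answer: -6614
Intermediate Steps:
s(115) - 6761 = (32 + 115) - 6761 = 147 - 6761 = -6614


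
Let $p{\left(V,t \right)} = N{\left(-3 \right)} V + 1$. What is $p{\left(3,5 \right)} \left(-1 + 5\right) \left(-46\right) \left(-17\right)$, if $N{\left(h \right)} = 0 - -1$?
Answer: $12512$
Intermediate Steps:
$N{\left(h \right)} = 1$ ($N{\left(h \right)} = 0 + 1 = 1$)
$p{\left(V,t \right)} = 1 + V$ ($p{\left(V,t \right)} = 1 V + 1 = V + 1 = 1 + V$)
$p{\left(3,5 \right)} \left(-1 + 5\right) \left(-46\right) \left(-17\right) = \left(1 + 3\right) \left(-1 + 5\right) \left(-46\right) \left(-17\right) = 4 \cdot 4 \left(-46\right) \left(-17\right) = 16 \left(-46\right) \left(-17\right) = \left(-736\right) \left(-17\right) = 12512$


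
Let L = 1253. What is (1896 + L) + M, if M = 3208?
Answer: 6357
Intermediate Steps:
(1896 + L) + M = (1896 + 1253) + 3208 = 3149 + 3208 = 6357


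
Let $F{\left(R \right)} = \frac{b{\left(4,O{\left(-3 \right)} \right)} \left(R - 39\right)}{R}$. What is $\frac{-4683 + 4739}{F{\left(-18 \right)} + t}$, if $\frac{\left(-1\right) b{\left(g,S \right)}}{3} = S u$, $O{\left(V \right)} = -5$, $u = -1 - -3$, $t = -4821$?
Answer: $- \frac{28}{2363} \approx -0.011849$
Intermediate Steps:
$u = 2$ ($u = -1 + 3 = 2$)
$b{\left(g,S \right)} = - 6 S$ ($b{\left(g,S \right)} = - 3 S 2 = - 3 \cdot 2 S = - 6 S$)
$F{\left(R \right)} = \frac{-1170 + 30 R}{R}$ ($F{\left(R \right)} = \frac{\left(-6\right) \left(-5\right) \left(R - 39\right)}{R} = \frac{30 \left(-39 + R\right)}{R} = \frac{-1170 + 30 R}{R}$)
$\frac{-4683 + 4739}{F{\left(-18 \right)} + t} = \frac{-4683 + 4739}{\left(30 - \frac{1170}{-18}\right) - 4821} = \frac{56}{\left(30 - -65\right) - 4821} = \frac{56}{\left(30 + 65\right) - 4821} = \frac{56}{95 - 4821} = \frac{56}{-4726} = 56 \left(- \frac{1}{4726}\right) = - \frac{28}{2363}$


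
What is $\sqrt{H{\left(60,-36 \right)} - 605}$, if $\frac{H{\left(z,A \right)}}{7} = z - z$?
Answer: $11 i \sqrt{5} \approx 24.597 i$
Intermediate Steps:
$H{\left(z,A \right)} = 0$ ($H{\left(z,A \right)} = 7 \left(z - z\right) = 7 \cdot 0 = 0$)
$\sqrt{H{\left(60,-36 \right)} - 605} = \sqrt{0 - 605} = \sqrt{-605} = 11 i \sqrt{5}$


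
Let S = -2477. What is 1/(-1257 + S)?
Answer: -1/3734 ≈ -0.00026781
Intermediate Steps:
1/(-1257 + S) = 1/(-1257 - 2477) = 1/(-3734) = -1/3734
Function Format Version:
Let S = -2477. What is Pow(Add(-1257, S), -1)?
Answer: Rational(-1, 3734) ≈ -0.00026781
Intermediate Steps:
Pow(Add(-1257, S), -1) = Pow(Add(-1257, -2477), -1) = Pow(-3734, -1) = Rational(-1, 3734)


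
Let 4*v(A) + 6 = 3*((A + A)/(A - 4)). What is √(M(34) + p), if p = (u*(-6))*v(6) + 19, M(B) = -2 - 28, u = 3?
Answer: I*√65 ≈ 8.0623*I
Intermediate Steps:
M(B) = -30
v(A) = -3/2 + 3*A/(2*(-4 + A)) (v(A) = -3/2 + (3*((A + A)/(A - 4)))/4 = -3/2 + (3*((2*A)/(-4 + A)))/4 = -3/2 + (3*(2*A/(-4 + A)))/4 = -3/2 + (6*A/(-4 + A))/4 = -3/2 + 3*A/(2*(-4 + A)))
p = -35 (p = (3*(-6))*(6/(-4 + 6)) + 19 = -108/2 + 19 = -18*3 + 19 = -54 + 19 = -35)
√(M(34) + p) = √(-30 - 35) = √(-65) = I*√65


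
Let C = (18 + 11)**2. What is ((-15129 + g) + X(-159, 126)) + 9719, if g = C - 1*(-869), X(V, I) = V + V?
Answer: -4018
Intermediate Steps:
C = 841 (C = 29**2 = 841)
X(V, I) = 2*V
g = 1710 (g = 841 - 1*(-869) = 841 + 869 = 1710)
((-15129 + g) + X(-159, 126)) + 9719 = ((-15129 + 1710) + 2*(-159)) + 9719 = (-13419 - 318) + 9719 = -13737 + 9719 = -4018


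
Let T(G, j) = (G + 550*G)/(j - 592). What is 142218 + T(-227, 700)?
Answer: 15234467/108 ≈ 1.4106e+5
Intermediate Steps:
T(G, j) = 551*G/(-592 + j) (T(G, j) = (551*G)/(-592 + j) = 551*G/(-592 + j))
142218 + T(-227, 700) = 142218 + 551*(-227)/(-592 + 700) = 142218 + 551*(-227)/108 = 142218 + 551*(-227)*(1/108) = 142218 - 125077/108 = 15234467/108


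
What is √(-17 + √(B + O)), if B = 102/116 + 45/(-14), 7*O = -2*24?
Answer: √(-700553 + 203*I*√378798)/203 ≈ 0.36622 + 4.1393*I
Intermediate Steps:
O = -48/7 (O = (-2*24)/7 = (⅐)*(-48) = -48/7 ≈ -6.8571)
B = -474/203 (B = 102*(1/116) + 45*(-1/14) = 51/58 - 45/14 = -474/203 ≈ -2.3350)
√(-17 + √(B + O)) = √(-17 + √(-474/203 - 48/7)) = √(-17 + √(-1866/203)) = √(-17 + I*√378798/203)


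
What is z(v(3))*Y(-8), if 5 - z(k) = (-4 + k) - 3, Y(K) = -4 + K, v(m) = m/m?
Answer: -132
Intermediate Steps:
v(m) = 1
z(k) = 12 - k (z(k) = 5 - ((-4 + k) - 3) = 5 - (-7 + k) = 5 + (7 - k) = 12 - k)
z(v(3))*Y(-8) = (12 - 1*1)*(-4 - 8) = (12 - 1)*(-12) = 11*(-12) = -132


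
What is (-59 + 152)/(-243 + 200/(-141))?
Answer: -13113/34463 ≈ -0.38050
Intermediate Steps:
(-59 + 152)/(-243 + 200/(-141)) = 93/(-243 + 200*(-1/141)) = 93/(-243 - 200/141) = 93/(-34463/141) = 93*(-141/34463) = -13113/34463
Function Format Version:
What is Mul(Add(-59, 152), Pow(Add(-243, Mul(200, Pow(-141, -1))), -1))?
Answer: Rational(-13113, 34463) ≈ -0.38050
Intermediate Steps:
Mul(Add(-59, 152), Pow(Add(-243, Mul(200, Pow(-141, -1))), -1)) = Mul(93, Pow(Add(-243, Mul(200, Rational(-1, 141))), -1)) = Mul(93, Pow(Add(-243, Rational(-200, 141)), -1)) = Mul(93, Pow(Rational(-34463, 141), -1)) = Mul(93, Rational(-141, 34463)) = Rational(-13113, 34463)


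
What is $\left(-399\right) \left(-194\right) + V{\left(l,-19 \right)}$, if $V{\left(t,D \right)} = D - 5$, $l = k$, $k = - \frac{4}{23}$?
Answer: $77382$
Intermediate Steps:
$k = - \frac{4}{23}$ ($k = \left(-4\right) \frac{1}{23} = - \frac{4}{23} \approx -0.17391$)
$l = - \frac{4}{23} \approx -0.17391$
$V{\left(t,D \right)} = -5 + D$ ($V{\left(t,D \right)} = D - 5 = -5 + D$)
$\left(-399\right) \left(-194\right) + V{\left(l,-19 \right)} = \left(-399\right) \left(-194\right) - 24 = 77406 - 24 = 77382$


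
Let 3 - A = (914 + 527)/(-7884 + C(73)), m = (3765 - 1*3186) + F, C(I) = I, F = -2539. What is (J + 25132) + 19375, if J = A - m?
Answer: 362978611/7811 ≈ 46470.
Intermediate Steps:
m = -1960 (m = (3765 - 1*3186) - 2539 = (3765 - 3186) - 2539 = 579 - 2539 = -1960)
A = 24874/7811 (A = 3 - (914 + 527)/(-7884 + 73) = 3 - 1441/(-7811) = 3 - 1441*(-1)/7811 = 3 - 1*(-1441/7811) = 3 + 1441/7811 = 24874/7811 ≈ 3.1845)
J = 15334434/7811 (J = 24874/7811 - 1*(-1960) = 24874/7811 + 1960 = 15334434/7811 ≈ 1963.2)
(J + 25132) + 19375 = (15334434/7811 + 25132) + 19375 = 211640486/7811 + 19375 = 362978611/7811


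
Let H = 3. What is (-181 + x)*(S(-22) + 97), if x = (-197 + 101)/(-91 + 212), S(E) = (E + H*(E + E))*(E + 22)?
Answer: -2133709/121 ≈ -17634.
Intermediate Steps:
S(E) = 7*E*(22 + E) (S(E) = (E + 3*(E + E))*(E + 22) = (E + 3*(2*E))*(22 + E) = (E + 6*E)*(22 + E) = (7*E)*(22 + E) = 7*E*(22 + E))
x = -96/121 ≈ -0.79339
(-181 + x)*(S(-22) + 97) = (-181 - 96/121)*(7*(-22)*(22 - 22) + 97) = -21997*(7*(-22)*0 + 97)/121 = -21997*(0 + 97)/121 = -21997/121*97 = -2133709/121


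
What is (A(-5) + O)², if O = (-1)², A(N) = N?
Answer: 16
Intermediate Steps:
O = 1
(A(-5) + O)² = (-5 + 1)² = (-4)² = 16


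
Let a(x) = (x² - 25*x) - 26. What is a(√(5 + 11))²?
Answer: 12100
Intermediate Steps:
a(x) = -26 + x² - 25*x
a(√(5 + 11))² = (-26 + (√(5 + 11))² - 25*√(5 + 11))² = (-26 + (√16)² - 25*√16)² = (-26 + 4² - 25*4)² = (-26 + 16 - 100)² = (-110)² = 12100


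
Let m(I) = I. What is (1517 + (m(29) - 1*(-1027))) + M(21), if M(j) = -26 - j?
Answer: 2526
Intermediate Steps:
(1517 + (m(29) - 1*(-1027))) + M(21) = (1517 + (29 - 1*(-1027))) + (-26 - 1*21) = (1517 + (29 + 1027)) + (-26 - 21) = (1517 + 1056) - 47 = 2573 - 47 = 2526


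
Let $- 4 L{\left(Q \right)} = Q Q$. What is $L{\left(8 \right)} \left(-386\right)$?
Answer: $6176$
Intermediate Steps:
$L{\left(Q \right)} = - \frac{Q^{2}}{4}$ ($L{\left(Q \right)} = - \frac{Q Q}{4} = - \frac{Q^{2}}{4}$)
$L{\left(8 \right)} \left(-386\right) = - \frac{8^{2}}{4} \left(-386\right) = \left(- \frac{1}{4}\right) 64 \left(-386\right) = \left(-16\right) \left(-386\right) = 6176$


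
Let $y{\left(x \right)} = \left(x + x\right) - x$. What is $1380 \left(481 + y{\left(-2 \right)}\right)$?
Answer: $661020$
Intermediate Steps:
$y{\left(x \right)} = x$ ($y{\left(x \right)} = 2 x - x = x$)
$1380 \left(481 + y{\left(-2 \right)}\right) = 1380 \left(481 - 2\right) = 1380 \cdot 479 = 661020$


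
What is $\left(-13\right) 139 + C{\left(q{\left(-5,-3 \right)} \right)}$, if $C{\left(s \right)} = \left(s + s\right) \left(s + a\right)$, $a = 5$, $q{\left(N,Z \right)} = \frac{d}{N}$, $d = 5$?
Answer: $-1815$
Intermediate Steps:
$q{\left(N,Z \right)} = \frac{5}{N}$
$C{\left(s \right)} = 2 s \left(5 + s\right)$ ($C{\left(s \right)} = \left(s + s\right) \left(s + 5\right) = 2 s \left(5 + s\right)$)
$\left(-13\right) 139 + C{\left(q{\left(-5,-3 \right)} \right)} = \left(-13\right) 139 + 2 \frac{5}{-5} \left(5 + \frac{5}{-5}\right) = -1807 + 2 \cdot 5 \left(- \frac{1}{5}\right) \left(5 + 5 \left(- \frac{1}{5}\right)\right) = -1807 + 2 \left(-1\right) \left(5 - 1\right) = -1807 + 2 \left(-1\right) 4 = -1807 - 8 = -1815$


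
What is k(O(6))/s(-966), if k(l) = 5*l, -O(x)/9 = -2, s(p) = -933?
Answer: -30/311 ≈ -0.096463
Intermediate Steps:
O(x) = 18 (O(x) = -9*(-2) = 18)
k(O(6))/s(-966) = (5*18)/(-933) = 90*(-1/933) = -30/311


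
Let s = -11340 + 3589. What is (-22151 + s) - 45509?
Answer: -75411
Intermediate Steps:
s = -7751
(-22151 + s) - 45509 = (-22151 - 7751) - 45509 = -29902 - 45509 = -75411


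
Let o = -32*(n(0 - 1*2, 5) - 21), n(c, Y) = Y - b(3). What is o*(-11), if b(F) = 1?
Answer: -5984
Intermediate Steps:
n(c, Y) = -1 + Y (n(c, Y) = Y - 1*1 = Y - 1 = -1 + Y)
o = 544 (o = -32*((-1 + 5) - 21) = -32*(4 - 21) = -32*(-17) = 544)
o*(-11) = 544*(-11) = -5984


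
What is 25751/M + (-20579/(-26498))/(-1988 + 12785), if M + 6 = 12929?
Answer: 7367598870823/3697256162238 ≈ 1.9927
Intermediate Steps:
M = 12923 (M = -6 + 12929 = 12923)
25751/M + (-20579/(-26498))/(-1988 + 12785) = 25751/12923 + (-20579/(-26498))/(-1988 + 12785) = 25751*(1/12923) - 20579*(-1/26498)/10797 = 25751/12923 + (20579/26498)*(1/10797) = 25751/12923 + 20579/286098906 = 7367598870823/3697256162238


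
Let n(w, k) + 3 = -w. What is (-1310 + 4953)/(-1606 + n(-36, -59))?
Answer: -3643/1573 ≈ -2.3160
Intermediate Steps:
n(w, k) = -3 - w
(-1310 + 4953)/(-1606 + n(-36, -59)) = (-1310 + 4953)/(-1606 + (-3 - 1*(-36))) = 3643/(-1606 + (-3 + 36)) = 3643/(-1606 + 33) = 3643/(-1573) = 3643*(-1/1573) = -3643/1573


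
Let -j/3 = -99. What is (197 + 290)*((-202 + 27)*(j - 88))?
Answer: -17812025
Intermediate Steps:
j = 297 (j = -3*(-99) = 297)
(197 + 290)*((-202 + 27)*(j - 88)) = (197 + 290)*((-202 + 27)*(297 - 88)) = 487*(-175*209) = 487*(-36575) = -17812025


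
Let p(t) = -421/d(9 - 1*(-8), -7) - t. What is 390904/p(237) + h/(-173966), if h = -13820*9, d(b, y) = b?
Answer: -288878649622/193537175 ≈ -1492.6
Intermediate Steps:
h = -124380
p(t) = -421/17 - t (p(t) = -421/(9 - 1*(-8)) - t = -421/(9 + 8) - t = -421/17 - t)
390904/p(237) + h/(-173966) = 390904/(-421/17 - 1*237) - 124380/(-173966) = 390904/(-421/17 - 237) - 124380*(-1/173966) = 390904/(-4450/17) + 62190/86983 = 390904*(-17/4450) + 62190/86983 = -3322684/2225 + 62190/86983 = -288878649622/193537175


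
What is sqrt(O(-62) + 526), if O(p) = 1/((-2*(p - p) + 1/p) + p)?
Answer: 18*sqrt(24000490)/3845 ≈ 22.934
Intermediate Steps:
O(p) = 1/(p + 1/p) (O(p) = 1/((-2*0 + 1/p) + p) = 1/((0 + 1/p) + p) = 1/(1/p + p) = 1/(p + 1/p))
sqrt(O(-62) + 526) = sqrt(-62/(1 + (-62)**2) + 526) = sqrt(-62/(1 + 3844) + 526) = sqrt(-62/3845 + 526) = sqrt(2022408/3845) = 18*sqrt(24000490)/3845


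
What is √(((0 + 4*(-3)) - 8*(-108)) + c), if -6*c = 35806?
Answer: I*√46041/3 ≈ 71.524*I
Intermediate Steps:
c = -17903/3 (c = -⅙*35806 = -17903/3 ≈ -5967.7)
√(((0 + 4*(-3)) - 8*(-108)) + c) = √(((0 + 4*(-3)) - 8*(-108)) - 17903/3) = √(((0 - 12) + 864) - 17903/3) = √((-12 + 864) - 17903/3) = √(852 - 17903/3) = √(-15347/3) = I*√46041/3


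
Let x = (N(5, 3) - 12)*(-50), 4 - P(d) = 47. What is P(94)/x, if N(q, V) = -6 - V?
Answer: -43/1050 ≈ -0.040952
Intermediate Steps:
P(d) = -43 (P(d) = 4 - 1*47 = 4 - 47 = -43)
x = 1050 (x = ((-6 - 1*3) - 12)*(-50) = ((-6 - 3) - 12)*(-50) = (-9 - 12)*(-50) = -21*(-50) = 1050)
P(94)/x = -43/1050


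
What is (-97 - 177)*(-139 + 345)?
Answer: -56444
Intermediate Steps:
(-97 - 177)*(-139 + 345) = -274*206 = -56444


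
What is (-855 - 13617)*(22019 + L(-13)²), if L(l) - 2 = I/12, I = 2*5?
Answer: -318775146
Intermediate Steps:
I = 10
L(l) = 17/6 (L(l) = 2 + 10/12 = 2 + 10*(1/12) = 2 + ⅚ = 17/6)
(-855 - 13617)*(22019 + L(-13)²) = (-855 - 13617)*(22019 + (17/6)²) = -14472*(22019 + 289/36) = -14472*792973/36 = -318775146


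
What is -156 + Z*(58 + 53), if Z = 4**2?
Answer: 1620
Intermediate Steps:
Z = 16
-156 + Z*(58 + 53) = -156 + 16*(58 + 53) = -156 + 16*111 = -156 + 1776 = 1620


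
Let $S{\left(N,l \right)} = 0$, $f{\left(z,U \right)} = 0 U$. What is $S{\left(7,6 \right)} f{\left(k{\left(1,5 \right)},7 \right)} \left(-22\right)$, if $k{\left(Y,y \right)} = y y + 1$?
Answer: $0$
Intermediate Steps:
$k{\left(Y,y \right)} = 1 + y^{2}$ ($k{\left(Y,y \right)} = y^{2} + 1 = 1 + y^{2}$)
$f{\left(z,U \right)} = 0$
$S{\left(7,6 \right)} f{\left(k{\left(1,5 \right)},7 \right)} \left(-22\right) = 0 \cdot 0 \left(-22\right) = 0 \left(-22\right) = 0$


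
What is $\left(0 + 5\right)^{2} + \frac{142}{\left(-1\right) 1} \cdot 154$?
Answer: $-21843$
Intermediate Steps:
$\left(0 + 5\right)^{2} + \frac{142}{\left(-1\right) 1} \cdot 154 = 5^{2} + \frac{142}{-1} \cdot 154 = 25 + 142 \left(-1\right) 154 = 25 - 21868 = -21843$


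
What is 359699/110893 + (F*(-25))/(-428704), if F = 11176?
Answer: 23148488037/5942534084 ≈ 3.8954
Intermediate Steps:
359699/110893 + (F*(-25))/(-428704) = 359699/110893 + (11176*(-25))/(-428704) = 359699*(1/110893) - 279400*(-1/428704) = 359699/110893 + 34925/53588 = 23148488037/5942534084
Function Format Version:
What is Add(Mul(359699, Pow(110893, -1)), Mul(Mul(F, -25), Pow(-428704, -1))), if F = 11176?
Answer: Rational(23148488037, 5942534084) ≈ 3.8954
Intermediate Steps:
Add(Mul(359699, Pow(110893, -1)), Mul(Mul(F, -25), Pow(-428704, -1))) = Add(Mul(359699, Pow(110893, -1)), Mul(Mul(11176, -25), Pow(-428704, -1))) = Add(Mul(359699, Rational(1, 110893)), Mul(-279400, Rational(-1, 428704))) = Add(Rational(359699, 110893), Rational(34925, 53588)) = Rational(23148488037, 5942534084)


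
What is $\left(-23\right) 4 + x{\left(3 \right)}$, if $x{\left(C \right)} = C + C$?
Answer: $-86$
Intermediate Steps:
$x{\left(C \right)} = 2 C$
$\left(-23\right) 4 + x{\left(3 \right)} = \left(-23\right) 4 + 2 \cdot 3 = -92 + 6 = -86$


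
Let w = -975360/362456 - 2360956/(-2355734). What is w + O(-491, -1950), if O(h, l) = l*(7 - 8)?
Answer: 103972837701656/53365620169 ≈ 1948.3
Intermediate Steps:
O(h, l) = -l (O(h, l) = l*(-1) = -l)
w = -90121627894/53365620169 (w = -975360*1/362456 - 2360956*(-1/2355734) = -121920/45307 + 1180478/1177867 = -90121627894/53365620169 ≈ -1.6888)
w + O(-491, -1950) = -90121627894/53365620169 - 1*(-1950) = -90121627894/53365620169 + 1950 = 103972837701656/53365620169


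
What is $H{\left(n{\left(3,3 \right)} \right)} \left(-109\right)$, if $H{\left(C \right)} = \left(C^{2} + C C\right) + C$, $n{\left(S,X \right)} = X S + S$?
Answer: $-32700$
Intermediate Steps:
$n{\left(S,X \right)} = S + S X$ ($n{\left(S,X \right)} = S X + S = S + S X$)
$H{\left(C \right)} = C + 2 C^{2}$ ($H{\left(C \right)} = \left(C^{2} + C^{2}\right) + C = 2 C^{2} + C = C + 2 C^{2}$)
$H{\left(n{\left(3,3 \right)} \right)} \left(-109\right) = 3 \left(1 + 3\right) \left(1 + 2 \cdot 3 \left(1 + 3\right)\right) \left(-109\right) = 3 \cdot 4 \left(1 + 2 \cdot 3 \cdot 4\right) \left(-109\right) = 12 \left(1 + 2 \cdot 12\right) \left(-109\right) = 12 \left(1 + 24\right) \left(-109\right) = 12 \cdot 25 \left(-109\right) = 300 \left(-109\right) = -32700$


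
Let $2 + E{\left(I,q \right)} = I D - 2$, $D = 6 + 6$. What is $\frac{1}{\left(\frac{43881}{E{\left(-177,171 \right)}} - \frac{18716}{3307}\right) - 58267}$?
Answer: $- \frac{7037296}{410227068147} \approx -1.7155 \cdot 10^{-5}$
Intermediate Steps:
$D = 12$
$E{\left(I,q \right)} = -4 + 12 I$ ($E{\left(I,q \right)} = -2 + \left(I 12 - 2\right) = -2 + \left(12 I - 2\right) = -2 + \left(-2 + 12 I\right) = -4 + 12 I$)
$\frac{1}{\left(\frac{43881}{E{\left(-177,171 \right)}} - \frac{18716}{3307}\right) - 58267} = \frac{1}{\left(\frac{43881}{-4 + 12 \left(-177\right)} - \frac{18716}{3307}\right) - 58267} = \frac{1}{\left(\frac{43881}{-4 - 2124} - \frac{18716}{3307}\right) - 58267} = \frac{1}{\left(\frac{43881}{-2128} - \frac{18716}{3307}\right) - 58267} = \frac{1}{\left(43881 \left(- \frac{1}{2128}\right) - \frac{18716}{3307}\right) - 58267} = \frac{1}{\left(- \frac{43881}{2128} - \frac{18716}{3307}\right) - 58267} = \frac{1}{- \frac{184942115}{7037296} - 58267} = \frac{1}{- \frac{410227068147}{7037296}} = - \frac{7037296}{410227068147}$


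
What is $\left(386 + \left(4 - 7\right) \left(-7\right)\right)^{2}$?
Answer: $165649$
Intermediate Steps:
$\left(386 + \left(4 - 7\right) \left(-7\right)\right)^{2} = \left(386 - -21\right)^{2} = \left(386 + 21\right)^{2} = 407^{2} = 165649$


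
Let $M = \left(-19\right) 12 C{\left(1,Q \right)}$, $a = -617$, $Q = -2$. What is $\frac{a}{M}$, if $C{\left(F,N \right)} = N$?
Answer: $- \frac{617}{456} \approx -1.3531$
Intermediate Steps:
$M = 456$ ($M = \left(-19\right) 12 \left(-2\right) = \left(-228\right) \left(-2\right) = 456$)
$\frac{a}{M} = - \frac{617}{456}$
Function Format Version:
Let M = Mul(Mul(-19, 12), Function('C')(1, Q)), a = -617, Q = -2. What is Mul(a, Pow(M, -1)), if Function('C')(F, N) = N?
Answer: Rational(-617, 456) ≈ -1.3531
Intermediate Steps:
M = 456 (M = Mul(Mul(-19, 12), -2) = Mul(-228, -2) = 456)
Mul(a, Pow(M, -1)) = Mul(-617, Pow(456, -1)) = Mul(-617, Rational(1, 456)) = Rational(-617, 456)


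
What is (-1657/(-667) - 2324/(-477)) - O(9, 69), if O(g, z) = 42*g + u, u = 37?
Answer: -129695488/318159 ≈ -407.64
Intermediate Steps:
O(g, z) = 37 + 42*g (O(g, z) = 42*g + 37 = 37 + 42*g)
(-1657/(-667) - 2324/(-477)) - O(9, 69) = (-1657/(-667) - 2324/(-477)) - (37 + 42*9) = (-1657*(-1/667) - 2324*(-1/477)) - (37 + 378) = (1657/667 + 2324/477) - 1*415 = 2340497/318159 - 415 = -129695488/318159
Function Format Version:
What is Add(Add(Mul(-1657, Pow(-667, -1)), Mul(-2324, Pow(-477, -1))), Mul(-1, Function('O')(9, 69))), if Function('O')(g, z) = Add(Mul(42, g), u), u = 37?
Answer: Rational(-129695488, 318159) ≈ -407.64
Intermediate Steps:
Function('O')(g, z) = Add(37, Mul(42, g)) (Function('O')(g, z) = Add(Mul(42, g), 37) = Add(37, Mul(42, g)))
Add(Add(Mul(-1657, Pow(-667, -1)), Mul(-2324, Pow(-477, -1))), Mul(-1, Function('O')(9, 69))) = Add(Add(Mul(-1657, Pow(-667, -1)), Mul(-2324, Pow(-477, -1))), Mul(-1, Add(37, Mul(42, 9)))) = Add(Add(Mul(-1657, Rational(-1, 667)), Mul(-2324, Rational(-1, 477))), Mul(-1, Add(37, 378))) = Add(Add(Rational(1657, 667), Rational(2324, 477)), Mul(-1, 415)) = Add(Rational(2340497, 318159), -415) = Rational(-129695488, 318159)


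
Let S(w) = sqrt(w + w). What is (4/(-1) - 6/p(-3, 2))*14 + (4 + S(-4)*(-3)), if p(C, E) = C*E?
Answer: -38 - 6*I*sqrt(2) ≈ -38.0 - 8.4853*I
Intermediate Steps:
S(w) = sqrt(2)*sqrt(w) (S(w) = sqrt(2*w) = sqrt(2)*sqrt(w))
(4/(-1) - 6/p(-3, 2))*14 + (4 + S(-4)*(-3)) = (4/(-1) - 6/((-3*2)))*14 + (4 + (sqrt(2)*sqrt(-4))*(-3)) = (4*(-1) - 6/(-6))*14 + (4 + (sqrt(2)*(2*I))*(-3)) = (-4 - 6*(-1/6))*14 + (4 + (2*I*sqrt(2))*(-3)) = (-4 + 1)*14 + (4 - 6*I*sqrt(2)) = -3*14 + (4 - 6*I*sqrt(2)) = -42 + (4 - 6*I*sqrt(2)) = -38 - 6*I*sqrt(2)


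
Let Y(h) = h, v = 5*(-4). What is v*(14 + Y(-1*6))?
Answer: -160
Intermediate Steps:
v = -20
v*(14 + Y(-1*6)) = -20*(14 - 1*6) = -20*(14 - 6) = -20*8 = -160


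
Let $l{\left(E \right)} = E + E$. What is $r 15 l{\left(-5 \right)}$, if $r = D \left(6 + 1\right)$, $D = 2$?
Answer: $-2100$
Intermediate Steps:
$l{\left(E \right)} = 2 E$
$r = 14$ ($r = 2 \left(6 + 1\right) = 2 \cdot 7 = 14$)
$r 15 l{\left(-5 \right)} = 14 \cdot 15 \cdot 2 \left(-5\right) = 210 \left(-10\right) = -2100$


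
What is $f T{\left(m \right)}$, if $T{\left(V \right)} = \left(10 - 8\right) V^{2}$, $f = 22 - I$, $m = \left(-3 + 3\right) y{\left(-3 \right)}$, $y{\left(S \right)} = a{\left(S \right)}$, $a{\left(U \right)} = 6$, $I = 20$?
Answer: $0$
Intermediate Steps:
$y{\left(S \right)} = 6$
$m = 0$ ($m = \left(-3 + 3\right) 6 = 0 \cdot 6 = 0$)
$f = 2$ ($f = 22 - 20 = 2$)
$T{\left(V \right)} = 2 V^{2}$
$f T{\left(m \right)} = 2 \cdot 2 \cdot 0^{2} = 2 \cdot 2 \cdot 0 = 2 \cdot 0 = 0$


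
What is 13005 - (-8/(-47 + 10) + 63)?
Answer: 478846/37 ≈ 12942.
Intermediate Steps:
13005 - (-8/(-47 + 10) + 63) = 13005 - (-8/(-37) + 63) = 13005 - (-1/37*(-8) + 63) = 13005 - (8/37 + 63) = 13005 - 1*2339/37 = 13005 - 2339/37 = 478846/37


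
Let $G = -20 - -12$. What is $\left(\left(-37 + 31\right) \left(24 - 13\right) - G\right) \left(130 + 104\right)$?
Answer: $-13572$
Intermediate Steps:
$G = -8$ ($G = -20 + 12 = -8$)
$\left(\left(-37 + 31\right) \left(24 - 13\right) - G\right) \left(130 + 104\right) = \left(\left(-37 + 31\right) \left(24 - 13\right) - -8\right) \left(130 + 104\right) = \left(\left(-6\right) 11 + 8\right) 234 = \left(-66 + 8\right) 234 = \left(-58\right) 234 = -13572$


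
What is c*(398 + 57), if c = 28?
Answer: 12740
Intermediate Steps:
c*(398 + 57) = 28*(398 + 57) = 28*455 = 12740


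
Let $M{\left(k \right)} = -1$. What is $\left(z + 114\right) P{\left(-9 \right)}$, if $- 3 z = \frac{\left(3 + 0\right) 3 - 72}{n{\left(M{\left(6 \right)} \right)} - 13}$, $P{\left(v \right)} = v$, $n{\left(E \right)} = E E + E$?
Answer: $- \frac{13149}{13} \approx -1011.5$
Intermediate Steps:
$n{\left(E \right)} = E + E^{2}$ ($n{\left(E \right)} = E^{2} + E = E + E^{2}$)
$z = - \frac{21}{13}$ ($z = - \frac{\left(\left(3 + 0\right) 3 - 72\right) \frac{1}{- (1 - 1) - 13}}{3} = - \frac{\left(3 \cdot 3 - 72\right) \frac{1}{\left(-1\right) 0 - 13}}{3} = - \frac{\left(9 - 72\right) \frac{1}{0 - 13}}{3} = - \frac{\left(-63\right) \frac{1}{-13}}{3} = - \frac{\left(-63\right) \left(- \frac{1}{13}\right)}{3} = \left(- \frac{1}{3}\right) \frac{63}{13} = - \frac{21}{13} \approx -1.6154$)
$\left(z + 114\right) P{\left(-9 \right)} = \left(- \frac{21}{13} + 114\right) \left(-9\right) = \frac{1461}{13} \left(-9\right) = - \frac{13149}{13}$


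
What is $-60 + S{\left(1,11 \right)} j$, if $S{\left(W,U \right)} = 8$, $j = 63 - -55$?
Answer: $884$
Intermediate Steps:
$j = 118$ ($j = 63 + 55 = 118$)
$-60 + S{\left(1,11 \right)} j = -60 + 8 \cdot 118 = -60 + 944 = 884$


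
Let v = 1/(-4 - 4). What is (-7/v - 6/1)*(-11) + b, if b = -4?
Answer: -554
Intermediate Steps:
v = -⅛ (v = 1/(-8) = -⅛ ≈ -0.12500)
(-7/v - 6/1)*(-11) + b = (-7/(-⅛) - 6/1)*(-11) - 4 = (-7*(-8) - 6*1)*(-11) - 4 = (56 - 6)*(-11) - 4 = 50*(-11) - 4 = -550 - 4 = -554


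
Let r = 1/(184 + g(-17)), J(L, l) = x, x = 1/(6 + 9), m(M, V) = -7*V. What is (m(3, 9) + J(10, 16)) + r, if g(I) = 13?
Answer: -185953/2955 ≈ -62.928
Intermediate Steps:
x = 1/15 ≈ 0.066667
J(L, l) = 1/15
r = 1/197 (r = 1/(184 + 13) = 1/197 ≈ 0.0050761)
(m(3, 9) + J(10, 16)) + r = (-7*9 + 1/15) + 1/197 = (-63 + 1/15) + 1/197 = -944/15 + 1/197 = -185953/2955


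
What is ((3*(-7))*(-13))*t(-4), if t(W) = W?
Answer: -1092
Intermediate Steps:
((3*(-7))*(-13))*t(-4) = ((3*(-7))*(-13))*(-4) = -21*(-13)*(-4) = 273*(-4) = -1092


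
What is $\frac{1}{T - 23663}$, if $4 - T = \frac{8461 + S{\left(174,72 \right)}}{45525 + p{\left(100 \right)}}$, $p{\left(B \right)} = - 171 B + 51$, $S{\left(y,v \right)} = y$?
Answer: $- \frac{28476}{673722319} \approx -4.2267 \cdot 10^{-5}$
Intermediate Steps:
$p{\left(B \right)} = 51 - 171 B$
$T = \frac{105269}{28476}$ ($T = 4 - \frac{8461 + 174}{45525 + \left(51 - 17100\right)} = 4 - \frac{8635}{45525 + \left(51 - 17100\right)} = 4 - \frac{8635}{45525 - 17049} = 4 - \frac{8635}{28476} = \frac{105269}{28476} \approx 3.6968$)
$\frac{1}{T - 23663} = \frac{1}{\frac{105269}{28476} - 23663} = \frac{1}{- \frac{673722319}{28476}} = - \frac{28476}{673722319}$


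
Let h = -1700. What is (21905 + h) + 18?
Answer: 20223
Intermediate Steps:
(21905 + h) + 18 = (21905 - 1700) + 18 = 20205 + 18 = 20223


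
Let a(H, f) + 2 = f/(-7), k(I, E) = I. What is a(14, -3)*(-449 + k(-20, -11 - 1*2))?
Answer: 737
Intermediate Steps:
a(H, f) = -2 - f/7 (a(H, f) = -2 + f/(-7) = -2 + f*(-⅐) = -2 - f/7)
a(14, -3)*(-449 + k(-20, -11 - 1*2)) = (-2 - ⅐*(-3))*(-449 - 20) = (-2 + 3/7)*(-469) = -11/7*(-469) = 737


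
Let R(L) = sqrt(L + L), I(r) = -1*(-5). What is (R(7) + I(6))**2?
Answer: (5 + sqrt(14))**2 ≈ 76.417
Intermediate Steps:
I(r) = 5
R(L) = sqrt(2)*sqrt(L) (R(L) = sqrt(2*L) = sqrt(2)*sqrt(L))
(R(7) + I(6))**2 = (sqrt(2)*sqrt(7) + 5)**2 = (sqrt(14) + 5)**2 = (5 + sqrt(14))**2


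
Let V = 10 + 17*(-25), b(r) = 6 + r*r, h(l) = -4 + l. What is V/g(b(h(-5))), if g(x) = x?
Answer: -415/87 ≈ -4.7701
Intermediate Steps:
b(r) = 6 + r²
V = -415 (V = 10 - 425 = -415)
V/g(b(h(-5))) = -415/(6 + (-4 - 5)²) = -415/(6 + (-9)²) = -415/(6 + 81) = -415/87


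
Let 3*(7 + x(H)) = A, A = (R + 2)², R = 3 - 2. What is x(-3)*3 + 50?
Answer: 38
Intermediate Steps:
R = 1
A = 9 (A = (1 + 2)² = 3² = 9)
x(H) = -4 (x(H) = -7 + (⅓)*9 = -7 + 3 = -4)
x(-3)*3 + 50 = -4*3 + 50 = -12 + 50 = 38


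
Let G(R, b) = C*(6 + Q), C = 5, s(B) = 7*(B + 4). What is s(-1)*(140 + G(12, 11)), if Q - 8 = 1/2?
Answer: 8925/2 ≈ 4462.5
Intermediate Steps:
s(B) = 28 + 7*B (s(B) = 7*(4 + B) = 28 + 7*B)
Q = 17/2 (Q = 8 + 1/2 = 17/2 ≈ 8.5000)
G(R, b) = 145/2 (G(R, b) = 5*(6 + 17/2) = 5*(29/2) = 145/2)
s(-1)*(140 + G(12, 11)) = (28 + 7*(-1))*(140 + 145/2) = (28 - 7)*(425/2) = 21*(425/2) = 8925/2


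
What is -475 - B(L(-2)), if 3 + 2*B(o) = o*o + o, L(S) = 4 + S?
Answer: -953/2 ≈ -476.50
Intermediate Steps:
B(o) = -3/2 + o/2 + o²/2 (B(o) = -3/2 + (o*o + o)/2 = -3/2 + (o² + o)/2 = -3/2 + (o + o²)/2 = -3/2 + (o/2 + o²/2) = -3/2 + o/2 + o²/2)
-475 - B(L(-2)) = -475 - (-3/2 + (4 - 2)/2 + (4 - 2)²/2) = -475 - (-3/2 + (½)*2 + (½)*2²) = -475 - (-3/2 + 1 + (½)*4) = -475 - (-3/2 + 1 + 2) = -475 - 1*3/2 = -475 - 3/2 = -953/2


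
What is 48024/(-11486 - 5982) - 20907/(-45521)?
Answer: -455224257/198790207 ≈ -2.2900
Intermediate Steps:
48024/(-11486 - 5982) - 20907/(-45521) = 48024/(-17468) - 20907*(-1/45521) = 48024*(-1/17468) + 20907/45521 = -12006/4367 + 20907/45521 = -455224257/198790207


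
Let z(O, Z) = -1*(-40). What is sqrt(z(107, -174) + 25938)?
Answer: sqrt(25978) ≈ 161.18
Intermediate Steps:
z(O, Z) = 40
sqrt(z(107, -174) + 25938) = sqrt(40 + 25938) = sqrt(25978)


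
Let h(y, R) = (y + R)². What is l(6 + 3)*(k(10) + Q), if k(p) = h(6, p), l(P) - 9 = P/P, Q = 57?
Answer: 3130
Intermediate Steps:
l(P) = 10 (l(P) = 9 + P/P = 9 + 1 = 10)
h(y, R) = (R + y)²
k(p) = (6 + p)² (k(p) = (p + 6)² = (6 + p)²)
l(6 + 3)*(k(10) + Q) = 10*((6 + 10)² + 57) = 10*(16² + 57) = 10*(256 + 57) = 10*313 = 3130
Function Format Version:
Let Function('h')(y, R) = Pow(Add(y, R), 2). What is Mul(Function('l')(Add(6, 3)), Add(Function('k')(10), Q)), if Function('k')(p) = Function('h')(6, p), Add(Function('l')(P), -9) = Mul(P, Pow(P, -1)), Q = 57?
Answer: 3130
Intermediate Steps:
Function('l')(P) = 10 (Function('l')(P) = Add(9, Mul(P, Pow(P, -1))) = Add(9, 1) = 10)
Function('h')(y, R) = Pow(Add(R, y), 2)
Function('k')(p) = Pow(Add(6, p), 2) (Function('k')(p) = Pow(Add(p, 6), 2) = Pow(Add(6, p), 2))
Mul(Function('l')(Add(6, 3)), Add(Function('k')(10), Q)) = Mul(10, Add(Pow(Add(6, 10), 2), 57)) = Mul(10, Add(Pow(16, 2), 57)) = Mul(10, Add(256, 57)) = Mul(10, 313) = 3130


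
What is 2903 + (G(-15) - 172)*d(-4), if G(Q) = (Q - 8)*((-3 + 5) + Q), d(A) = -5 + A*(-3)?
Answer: 3792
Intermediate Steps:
d(A) = -5 - 3*A
G(Q) = (-8 + Q)*(2 + Q)
2903 + (G(-15) - 172)*d(-4) = 2903 + ((-16 + (-15)² - 6*(-15)) - 172)*(-5 - 3*(-4)) = 2903 + ((-16 + 225 + 90) - 172)*(-5 + 12) = 2903 + (299 - 172)*7 = 2903 + 127*7 = 2903 + 889 = 3792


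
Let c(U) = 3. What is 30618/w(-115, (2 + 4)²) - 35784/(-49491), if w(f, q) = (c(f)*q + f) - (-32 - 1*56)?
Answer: 2082598/5499 ≈ 378.72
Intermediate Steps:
w(f, q) = 88 + f + 3*q (w(f, q) = (3*q + f) - (-32 - 1*56) = (f + 3*q) - (-32 - 56) = (f + 3*q) - 1*(-88) = (f + 3*q) + 88 = 88 + f + 3*q)
30618/w(-115, (2 + 4)²) - 35784/(-49491) = 30618/(88 - 115 + 3*(2 + 4)²) - 35784/(-49491) = 30618/(88 - 115 + 3*6²) - 35784*(-1/49491) = 30618/(88 - 115 + 3*36) + 3976/5499 = 30618/(88 - 115 + 108) + 3976/5499 = 30618/81 + 3976/5499 = 30618*(1/81) + 3976/5499 = 378 + 3976/5499 = 2082598/5499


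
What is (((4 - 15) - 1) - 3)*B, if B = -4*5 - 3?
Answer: 345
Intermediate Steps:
B = -23 (B = -20 - 3 = -23)
(((4 - 15) - 1) - 3)*B = (((4 - 15) - 1) - 3)*(-23) = ((-11 - 1) - 3)*(-23) = (-12 - 3)*(-23) = -15*(-23) = 345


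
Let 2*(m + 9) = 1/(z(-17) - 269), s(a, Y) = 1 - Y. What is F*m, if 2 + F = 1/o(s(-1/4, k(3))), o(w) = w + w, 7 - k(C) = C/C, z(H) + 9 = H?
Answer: 111531/5900 ≈ 18.904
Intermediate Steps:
z(H) = -9 + H
k(C) = 6 (k(C) = 7 - C/C = 7 - 1*1 = 7 - 1 = 6)
o(w) = 2*w
F = -21/10 (F = -2 + 1/(2*(1 - 1*6)) = -2 + 1/(2*(1 - 6)) = -2 + 1/(2*(-5)) = -2 + 1/(-10) = -2 - ⅒ = -21/10 ≈ -2.1000)
m = -5311/590 (m = -9 + 1/(2*((-9 - 17) - 269)) = -9 + 1/(2*(-26 - 269)) = -9 + (½)/(-295) = -9 + (½)*(-1/295) = -9 - 1/590 = -5311/590 ≈ -9.0017)
F*m = -21/10*(-5311/590) = 111531/5900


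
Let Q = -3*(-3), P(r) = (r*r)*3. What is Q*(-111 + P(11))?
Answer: 2268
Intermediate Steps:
P(r) = 3*r**2 (P(r) = r**2*3 = 3*r**2)
Q = 9
Q*(-111 + P(11)) = 9*(-111 + 3*11**2) = 9*(-111 + 3*121) = 9*(-111 + 363) = 9*252 = 2268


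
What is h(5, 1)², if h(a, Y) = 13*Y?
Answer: 169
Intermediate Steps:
h(5, 1)² = (13*1)² = 13² = 169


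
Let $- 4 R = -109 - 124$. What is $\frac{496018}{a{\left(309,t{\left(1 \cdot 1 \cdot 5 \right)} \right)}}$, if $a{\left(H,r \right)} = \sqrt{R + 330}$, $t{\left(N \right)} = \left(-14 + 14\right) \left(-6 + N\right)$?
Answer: $\frac{992036 \sqrt{1553}}{1553} \approx 25173.0$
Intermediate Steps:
$R = \frac{233}{4}$ ($R = - \frac{-109 - 124}{4} = \left(- \frac{1}{4}\right) \left(-233\right) = \frac{233}{4} \approx 58.25$)
$t{\left(N \right)} = 0$ ($t{\left(N \right)} = 0 \left(-6 + N\right) = 0$)
$a{\left(H,r \right)} = \frac{\sqrt{1553}}{2}$ ($a{\left(H,r \right)} = \sqrt{\frac{233}{4} + 330} = \sqrt{\frac{1553}{4}} = \frac{\sqrt{1553}}{2}$)
$\frac{496018}{a{\left(309,t{\left(1 \cdot 1 \cdot 5 \right)} \right)}} = \frac{496018}{\frac{1}{2} \sqrt{1553}} = 496018 \frac{2 \sqrt{1553}}{1553} = \frac{992036 \sqrt{1553}}{1553}$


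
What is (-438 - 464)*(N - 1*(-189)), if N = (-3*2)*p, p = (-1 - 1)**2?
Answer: -148830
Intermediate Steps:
p = 4 (p = (-2)**2 = 4)
N = -24 (N = -3*2*4 = -6*4 = -24)
(-438 - 464)*(N - 1*(-189)) = (-438 - 464)*(-24 - 1*(-189)) = -902*(-24 + 189) = -902*165 = -148830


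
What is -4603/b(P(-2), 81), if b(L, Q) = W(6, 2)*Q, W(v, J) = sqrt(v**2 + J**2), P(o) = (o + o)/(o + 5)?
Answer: -4603*sqrt(10)/1620 ≈ -8.9852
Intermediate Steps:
P(o) = 2*o/(5 + o) (P(o) = (2*o)/(5 + o) = 2*o/(5 + o))
W(v, J) = sqrt(J**2 + v**2)
b(L, Q) = 2*Q*sqrt(10) (b(L, Q) = sqrt(2**2 + 6**2)*Q = sqrt(4 + 36)*Q = sqrt(40)*Q = (2*sqrt(10))*Q = 2*Q*sqrt(10))
-4603/b(P(-2), 81) = -4603*sqrt(10)/1620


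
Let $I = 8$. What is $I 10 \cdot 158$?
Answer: $12640$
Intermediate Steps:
$I 10 \cdot 158 = 8 \cdot 10 \cdot 158 = 80 \cdot 158 = 12640$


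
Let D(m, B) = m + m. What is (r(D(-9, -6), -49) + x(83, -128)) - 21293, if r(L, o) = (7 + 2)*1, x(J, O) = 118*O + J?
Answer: -36305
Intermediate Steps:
D(m, B) = 2*m
x(J, O) = J + 118*O
r(L, o) = 9 (r(L, o) = 9*1 = 9)
(r(D(-9, -6), -49) + x(83, -128)) - 21293 = (9 + (83 + 118*(-128))) - 21293 = (9 + (83 - 15104)) - 21293 = (9 - 15021) - 21293 = -15012 - 21293 = -36305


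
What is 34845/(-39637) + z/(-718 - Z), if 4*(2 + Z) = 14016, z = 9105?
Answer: -101588157/33453628 ≈ -3.0367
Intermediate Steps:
Z = 3502 (Z = -2 + (¼)*14016 = -2 + 3504 = 3502)
34845/(-39637) + z/(-718 - Z) = 34845/(-39637) + 9105/(-718 - 1*3502) = 34845*(-1/39637) + 9105/(-718 - 3502) = -34845/39637 + 9105/(-4220) = -34845/39637 + 9105*(-1/4220) = -34845/39637 - 1821/844 = -101588157/33453628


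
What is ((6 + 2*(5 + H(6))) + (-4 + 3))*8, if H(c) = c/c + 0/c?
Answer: 136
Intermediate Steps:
H(c) = 1 (H(c) = 1 + 0 = 1)
((6 + 2*(5 + H(6))) + (-4 + 3))*8 = ((6 + 2*(5 + 1)) + (-4 + 3))*8 = ((6 + 2*6) - 1)*8 = ((6 + 12) - 1)*8 = (18 - 1)*8 = 17*8 = 136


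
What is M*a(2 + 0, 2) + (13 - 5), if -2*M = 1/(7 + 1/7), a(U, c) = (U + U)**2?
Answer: 172/25 ≈ 6.8800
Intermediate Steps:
a(U, c) = 4*U**2 (a(U, c) = (2*U)**2 = 4*U**2)
M = -7/100 (M = -1/(2*(7 + 1/7)) = -1/(2*50/7) = -1/2*7/50 = -7/100 ≈ -0.070000)
M*a(2 + 0, 2) + (13 - 5) = -7*(2 + 0)**2/25 + (13 - 5) = -7*2**2/25 + 8 = -7*4/25 + 8 = -7/100*16 + 8 = -28/25 + 8 = 172/25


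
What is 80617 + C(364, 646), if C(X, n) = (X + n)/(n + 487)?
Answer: 91340071/1133 ≈ 80618.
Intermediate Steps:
C(X, n) = (X + n)/(487 + n)
80617 + C(364, 646) = 80617 + (364 + 646)/(487 + 646) = 80617 + 1010/1133 = 91340071/1133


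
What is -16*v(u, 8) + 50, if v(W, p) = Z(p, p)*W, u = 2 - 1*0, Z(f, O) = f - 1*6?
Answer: -14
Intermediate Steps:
Z(f, O) = -6 + f (Z(f, O) = f - 6 = -6 + f)
u = 2 (u = 2 + 0 = 2)
v(W, p) = W*(-6 + p) (v(W, p) = (-6 + p)*W = W*(-6 + p))
-16*v(u, 8) + 50 = -32*(-6 + 8) + 50 = -32*2 + 50 = -16*4 + 50 = -64 + 50 = -14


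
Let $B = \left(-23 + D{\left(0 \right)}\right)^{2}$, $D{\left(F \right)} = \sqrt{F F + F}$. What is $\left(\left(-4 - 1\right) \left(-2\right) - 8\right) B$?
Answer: $1058$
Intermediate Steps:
$D{\left(F \right)} = \sqrt{F + F^{2}}$ ($D{\left(F \right)} = \sqrt{F^{2} + F} = \sqrt{F + F^{2}}$)
$B = 529$ ($B = \left(-23 + \sqrt{0 \left(1 + 0\right)}\right)^{2} = \left(-23 + \sqrt{0 \cdot 1}\right)^{2} = \left(-23 + \sqrt{0}\right)^{2} = \left(-23 + 0\right)^{2} = \left(-23\right)^{2} = 529$)
$\left(\left(-4 - 1\right) \left(-2\right) - 8\right) B = \left(\left(-4 - 1\right) \left(-2\right) - 8\right) 529 = \left(\left(-5\right) \left(-2\right) - 8\right) 529 = \left(10 - 8\right) 529 = 2 \cdot 529 = 1058$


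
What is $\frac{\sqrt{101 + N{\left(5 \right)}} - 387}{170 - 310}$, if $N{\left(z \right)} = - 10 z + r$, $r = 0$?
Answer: $\frac{387}{140} - \frac{\sqrt{51}}{140} \approx 2.7133$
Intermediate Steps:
$N{\left(z \right)} = - 10 z$ ($N{\left(z \right)} = - 10 z + 0 = - 10 z$)
$\frac{\sqrt{101 + N{\left(5 \right)}} - 387}{170 - 310} = \frac{\sqrt{101 - 50} - 387}{170 - 310} = \frac{\sqrt{101 - 50} - 387}{-140} = \left(\sqrt{51} - 387\right) \left(- \frac{1}{140}\right) = \left(-387 + \sqrt{51}\right) \left(- \frac{1}{140}\right) = \frac{387}{140} - \frac{\sqrt{51}}{140}$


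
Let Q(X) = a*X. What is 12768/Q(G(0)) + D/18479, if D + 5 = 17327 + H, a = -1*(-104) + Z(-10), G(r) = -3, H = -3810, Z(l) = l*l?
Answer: -1116032/55437 ≈ -20.132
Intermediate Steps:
Z(l) = l²
a = 204 (a = -1*(-104) + (-10)² = 104 + 100 = 204)
D = 13512 (D = -5 + (17327 - 3810) = -5 + 13517 = 13512)
Q(X) = 204*X
12768/Q(G(0)) + D/18479 = 12768/((204*(-3))) + 13512/18479 = 12768/(-612) + 13512*(1/18479) = 12768*(-1/612) + 13512/18479 = -1064/51 + 13512/18479 = -1116032/55437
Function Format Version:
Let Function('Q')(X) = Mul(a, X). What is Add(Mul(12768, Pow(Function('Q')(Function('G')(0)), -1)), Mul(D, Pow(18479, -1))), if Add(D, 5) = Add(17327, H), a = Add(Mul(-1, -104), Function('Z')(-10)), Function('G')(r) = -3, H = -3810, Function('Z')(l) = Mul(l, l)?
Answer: Rational(-1116032, 55437) ≈ -20.132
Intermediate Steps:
Function('Z')(l) = Pow(l, 2)
a = 204 (a = Add(Mul(-1, -104), Pow(-10, 2)) = Add(104, 100) = 204)
D = 13512 (D = Add(-5, Add(17327, -3810)) = Add(-5, 13517) = 13512)
Function('Q')(X) = Mul(204, X)
Add(Mul(12768, Pow(Function('Q')(Function('G')(0)), -1)), Mul(D, Pow(18479, -1))) = Add(Mul(12768, Pow(Mul(204, -3), -1)), Mul(13512, Pow(18479, -1))) = Add(Mul(12768, Pow(-612, -1)), Mul(13512, Rational(1, 18479))) = Add(Mul(12768, Rational(-1, 612)), Rational(13512, 18479)) = Add(Rational(-1064, 51), Rational(13512, 18479)) = Rational(-1116032, 55437)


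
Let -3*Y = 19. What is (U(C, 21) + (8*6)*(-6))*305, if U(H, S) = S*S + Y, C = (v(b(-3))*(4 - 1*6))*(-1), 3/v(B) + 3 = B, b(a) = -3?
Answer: 134200/3 ≈ 44733.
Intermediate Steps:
Y = -19/3 (Y = -⅓*19 = -19/3 ≈ -6.3333)
v(B) = 3/(-3 + B)
C = -1 (C = ((3/(-3 - 3))*(4 - 1*6))*(-1) = ((3/(-6))*(4 - 6))*(-1) = ((3*(-⅙))*(-2))*(-1) = -½*(-2)*(-1) = 1*(-1) = -1)
U(H, S) = -19/3 + S² (U(H, S) = S*S - 19/3 = S² - 19/3 = -19/3 + S²)
(U(C, 21) + (8*6)*(-6))*305 = ((-19/3 + 21²) + (8*6)*(-6))*305 = ((-19/3 + 441) + 48*(-6))*305 = (1304/3 - 288)*305 = (440/3)*305 = 134200/3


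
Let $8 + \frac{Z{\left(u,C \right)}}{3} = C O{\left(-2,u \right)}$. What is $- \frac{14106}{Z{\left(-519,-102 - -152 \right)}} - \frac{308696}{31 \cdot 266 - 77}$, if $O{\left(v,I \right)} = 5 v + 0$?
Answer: $- \frac{59203465}{2074926} \approx -28.533$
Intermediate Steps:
$O{\left(v,I \right)} = 5 v$
$Z{\left(u,C \right)} = -24 - 30 C$ ($Z{\left(u,C \right)} = -24 + 3 C 5 \left(-2\right) = -24 + 3 C \left(-10\right) = -24 + 3 \left(- 10 C\right) = -24 - 30 C$)
$- \frac{14106}{Z{\left(-519,-102 - -152 \right)}} - \frac{308696}{31 \cdot 266 - 77} = - \frac{14106}{-24 - 30 \left(-102 - -152\right)} - \frac{308696}{31 \cdot 266 - 77} = - \frac{14106}{-24 - 30 \left(-102 + 152\right)} - \frac{308696}{8246 - 77} = - \frac{14106}{-24 - 1500} - \frac{308696}{8169} = - \frac{14106}{-1524} - \frac{308696}{8169} = \left(-14106\right) \left(- \frac{1}{1524}\right) - \frac{308696}{8169} = \frac{2351}{254} - \frac{308696}{8169} = - \frac{59203465}{2074926}$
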